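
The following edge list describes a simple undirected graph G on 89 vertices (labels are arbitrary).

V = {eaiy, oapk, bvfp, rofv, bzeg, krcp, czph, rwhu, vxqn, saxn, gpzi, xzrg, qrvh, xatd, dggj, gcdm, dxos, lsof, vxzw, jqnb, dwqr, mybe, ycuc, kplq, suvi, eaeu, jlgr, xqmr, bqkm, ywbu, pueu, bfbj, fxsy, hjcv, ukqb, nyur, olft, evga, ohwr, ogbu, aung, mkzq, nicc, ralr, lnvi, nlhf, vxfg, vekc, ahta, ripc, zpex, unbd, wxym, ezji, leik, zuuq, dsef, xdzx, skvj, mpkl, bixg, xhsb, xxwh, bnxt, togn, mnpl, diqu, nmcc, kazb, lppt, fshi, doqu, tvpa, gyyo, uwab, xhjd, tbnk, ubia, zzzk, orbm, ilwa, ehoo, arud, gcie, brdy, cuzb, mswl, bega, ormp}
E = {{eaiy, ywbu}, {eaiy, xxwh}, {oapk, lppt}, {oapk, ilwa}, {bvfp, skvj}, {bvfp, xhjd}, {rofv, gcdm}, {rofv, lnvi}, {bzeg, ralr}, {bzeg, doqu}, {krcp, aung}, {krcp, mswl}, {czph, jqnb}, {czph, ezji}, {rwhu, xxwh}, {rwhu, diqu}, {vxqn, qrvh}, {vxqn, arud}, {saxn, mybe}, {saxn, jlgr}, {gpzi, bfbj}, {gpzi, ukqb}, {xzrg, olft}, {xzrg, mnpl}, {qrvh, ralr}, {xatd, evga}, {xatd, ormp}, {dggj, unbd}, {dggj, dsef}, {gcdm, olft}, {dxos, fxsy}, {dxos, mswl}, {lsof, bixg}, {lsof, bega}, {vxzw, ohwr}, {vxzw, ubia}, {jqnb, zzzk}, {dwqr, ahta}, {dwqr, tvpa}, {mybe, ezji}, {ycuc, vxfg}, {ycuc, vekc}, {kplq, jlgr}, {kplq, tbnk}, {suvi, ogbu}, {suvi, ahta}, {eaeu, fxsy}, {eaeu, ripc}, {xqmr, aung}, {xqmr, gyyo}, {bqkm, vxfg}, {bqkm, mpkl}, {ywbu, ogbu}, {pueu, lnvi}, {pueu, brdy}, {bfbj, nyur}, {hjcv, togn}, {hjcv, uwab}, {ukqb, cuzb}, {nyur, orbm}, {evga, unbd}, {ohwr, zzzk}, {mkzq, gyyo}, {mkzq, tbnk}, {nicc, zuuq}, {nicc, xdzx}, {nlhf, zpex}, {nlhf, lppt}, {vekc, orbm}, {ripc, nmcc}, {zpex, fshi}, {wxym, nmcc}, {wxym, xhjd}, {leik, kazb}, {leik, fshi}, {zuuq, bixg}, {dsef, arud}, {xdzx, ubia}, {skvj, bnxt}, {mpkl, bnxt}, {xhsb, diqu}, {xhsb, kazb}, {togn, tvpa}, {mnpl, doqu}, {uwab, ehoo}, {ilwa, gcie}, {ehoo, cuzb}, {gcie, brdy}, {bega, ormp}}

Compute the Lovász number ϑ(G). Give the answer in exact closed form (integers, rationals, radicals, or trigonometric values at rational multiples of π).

89*cos(pi/89)/(cos(pi/89) + 1)

deg(lnvi) = 2; N(lnvi) = {rofv, pueu}.
N(jqnb) = {czph, zzzk}, |N(jqnb)| = 2.
N(gcie) = {ilwa, brdy}, |N(gcie)| = 2.
N(aung) = {krcp, xqmr}, |N(aung)| = 2.
Every vertex has degree 2 (N=89); the odd cycle C_{89}.
A has 45 distinct eigenvalues ≈ [2.0, 1.995018, 1.980097, 1.955311, 1.920784, 1.876688, 1.823242, 1.760713, 1.689412, 1.609694, 1.521958, 1.426638, 1.324212, 1.215188, 1.10011, 0.979551, 0.854113, 0.724419, 0.591116, 0.454869, 0.316355, 0.176265, 0.035297, -0.105847, -0.246463, -0.385852, -0.523319, -0.658178, -0.789758, -0.917404, -1.040479, -1.158371, -1.270491, -1.376282, -1.475217, -1.566802, -1.650581, -1.726138, -1.793094, -1.851118, -1.89992, -1.939256, -1.968931, -1.988796, -1.998754].
Lovász: ϑ = −89(-2*cos(pi/89))/(2+-(-1)*2*cos(pi/89)) = 89*cos(pi/89)/(cos(pi/89) + 1).
Numerically 44.48613532.
Check 44 ≤ 89*cos(pi/89)/(cos(pi/89) + 1) ≤ 45: both strict.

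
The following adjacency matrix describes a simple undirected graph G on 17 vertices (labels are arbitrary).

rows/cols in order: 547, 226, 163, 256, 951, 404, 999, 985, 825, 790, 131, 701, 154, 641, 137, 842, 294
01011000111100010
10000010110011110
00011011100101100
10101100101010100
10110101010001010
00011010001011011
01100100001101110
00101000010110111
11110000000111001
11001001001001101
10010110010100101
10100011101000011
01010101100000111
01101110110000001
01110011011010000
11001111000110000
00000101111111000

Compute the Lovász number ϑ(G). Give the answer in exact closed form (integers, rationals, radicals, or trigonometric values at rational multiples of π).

sqrt(17)

N(547) = {226, 256, 951, 825, 790, 131, 701, 842}, |N(547)| = 8.
Vertex 825 has 8 neighbors: 547, 226, 163, 256, 701, 154, 641, 294.
deg(842) = 8; N(842) = {547, 226, 951, 404, 999, 985, 701, 154}.
Vertex 790 has 8 neighbors: 547, 226, 951, 985, 131, 641, 137, 294.
17-vertex 8-regular graph: strongly regular (17,8,3,4).
Distinct eigenvalues (to 6 d.p.): [8.0, 1.561553, -2.561553].
ϑ = −N·λ_min/(λ_max−λ_min) = −17·(-sqrt(17)/2 - 1/2)/(8−(-sqrt(17)/2 - 1/2)) = sqrt(17).
= 4.123105626… (decimal).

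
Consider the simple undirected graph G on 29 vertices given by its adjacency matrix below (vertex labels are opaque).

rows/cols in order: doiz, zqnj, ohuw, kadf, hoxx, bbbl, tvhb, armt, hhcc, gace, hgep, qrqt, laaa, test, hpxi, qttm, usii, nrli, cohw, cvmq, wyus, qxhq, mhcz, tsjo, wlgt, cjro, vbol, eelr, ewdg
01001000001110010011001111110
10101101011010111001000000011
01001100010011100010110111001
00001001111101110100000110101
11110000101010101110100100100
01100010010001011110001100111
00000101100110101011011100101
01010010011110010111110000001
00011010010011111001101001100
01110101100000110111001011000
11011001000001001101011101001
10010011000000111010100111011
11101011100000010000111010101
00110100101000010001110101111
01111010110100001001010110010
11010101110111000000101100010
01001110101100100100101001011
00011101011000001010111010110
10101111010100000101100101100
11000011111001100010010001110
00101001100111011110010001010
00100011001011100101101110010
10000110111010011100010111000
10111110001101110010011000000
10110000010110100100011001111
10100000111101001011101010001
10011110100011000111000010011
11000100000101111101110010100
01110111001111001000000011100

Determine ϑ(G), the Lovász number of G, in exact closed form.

sqrt(29)

deg(nrli) = 14; N(nrli) = {kadf, hoxx, bbbl, armt, gace, hgep, usii, cohw, wyus, qxhq, mhcz, wlgt, vbol, eelr}.
N(cohw) = {doiz, ohuw, hoxx, bbbl, tvhb, armt, gace, qrqt, nrli, cvmq, wyus, tsjo, cjro, vbol}, |N(cohw)| = 14.
N(hoxx) = {doiz, zqnj, ohuw, kadf, hhcc, hgep, laaa, hpxi, usii, nrli, cohw, wyus, tsjo, vbol}, |N(hoxx)| = 14.
N(tsjo) = {doiz, ohuw, kadf, hoxx, bbbl, tvhb, hgep, qrqt, test, hpxi, qttm, cohw, qxhq, mhcz}, |N(tsjo)| = 14.
Every vertex has degree 14 (N=29); SR(29,14,6,7) — a Paley graph.
spec(A) ≈ [14.0, 2.19258, -3.19258] (distinct, 5 d.p.).
Lovász (edge-transitive): ϑ = −29·(-sqrt(29)/2 - 1/2)/((14)−(-sqrt(29)/2 - 1/2)) = sqrt(29).
= 5.385164807… (decimal).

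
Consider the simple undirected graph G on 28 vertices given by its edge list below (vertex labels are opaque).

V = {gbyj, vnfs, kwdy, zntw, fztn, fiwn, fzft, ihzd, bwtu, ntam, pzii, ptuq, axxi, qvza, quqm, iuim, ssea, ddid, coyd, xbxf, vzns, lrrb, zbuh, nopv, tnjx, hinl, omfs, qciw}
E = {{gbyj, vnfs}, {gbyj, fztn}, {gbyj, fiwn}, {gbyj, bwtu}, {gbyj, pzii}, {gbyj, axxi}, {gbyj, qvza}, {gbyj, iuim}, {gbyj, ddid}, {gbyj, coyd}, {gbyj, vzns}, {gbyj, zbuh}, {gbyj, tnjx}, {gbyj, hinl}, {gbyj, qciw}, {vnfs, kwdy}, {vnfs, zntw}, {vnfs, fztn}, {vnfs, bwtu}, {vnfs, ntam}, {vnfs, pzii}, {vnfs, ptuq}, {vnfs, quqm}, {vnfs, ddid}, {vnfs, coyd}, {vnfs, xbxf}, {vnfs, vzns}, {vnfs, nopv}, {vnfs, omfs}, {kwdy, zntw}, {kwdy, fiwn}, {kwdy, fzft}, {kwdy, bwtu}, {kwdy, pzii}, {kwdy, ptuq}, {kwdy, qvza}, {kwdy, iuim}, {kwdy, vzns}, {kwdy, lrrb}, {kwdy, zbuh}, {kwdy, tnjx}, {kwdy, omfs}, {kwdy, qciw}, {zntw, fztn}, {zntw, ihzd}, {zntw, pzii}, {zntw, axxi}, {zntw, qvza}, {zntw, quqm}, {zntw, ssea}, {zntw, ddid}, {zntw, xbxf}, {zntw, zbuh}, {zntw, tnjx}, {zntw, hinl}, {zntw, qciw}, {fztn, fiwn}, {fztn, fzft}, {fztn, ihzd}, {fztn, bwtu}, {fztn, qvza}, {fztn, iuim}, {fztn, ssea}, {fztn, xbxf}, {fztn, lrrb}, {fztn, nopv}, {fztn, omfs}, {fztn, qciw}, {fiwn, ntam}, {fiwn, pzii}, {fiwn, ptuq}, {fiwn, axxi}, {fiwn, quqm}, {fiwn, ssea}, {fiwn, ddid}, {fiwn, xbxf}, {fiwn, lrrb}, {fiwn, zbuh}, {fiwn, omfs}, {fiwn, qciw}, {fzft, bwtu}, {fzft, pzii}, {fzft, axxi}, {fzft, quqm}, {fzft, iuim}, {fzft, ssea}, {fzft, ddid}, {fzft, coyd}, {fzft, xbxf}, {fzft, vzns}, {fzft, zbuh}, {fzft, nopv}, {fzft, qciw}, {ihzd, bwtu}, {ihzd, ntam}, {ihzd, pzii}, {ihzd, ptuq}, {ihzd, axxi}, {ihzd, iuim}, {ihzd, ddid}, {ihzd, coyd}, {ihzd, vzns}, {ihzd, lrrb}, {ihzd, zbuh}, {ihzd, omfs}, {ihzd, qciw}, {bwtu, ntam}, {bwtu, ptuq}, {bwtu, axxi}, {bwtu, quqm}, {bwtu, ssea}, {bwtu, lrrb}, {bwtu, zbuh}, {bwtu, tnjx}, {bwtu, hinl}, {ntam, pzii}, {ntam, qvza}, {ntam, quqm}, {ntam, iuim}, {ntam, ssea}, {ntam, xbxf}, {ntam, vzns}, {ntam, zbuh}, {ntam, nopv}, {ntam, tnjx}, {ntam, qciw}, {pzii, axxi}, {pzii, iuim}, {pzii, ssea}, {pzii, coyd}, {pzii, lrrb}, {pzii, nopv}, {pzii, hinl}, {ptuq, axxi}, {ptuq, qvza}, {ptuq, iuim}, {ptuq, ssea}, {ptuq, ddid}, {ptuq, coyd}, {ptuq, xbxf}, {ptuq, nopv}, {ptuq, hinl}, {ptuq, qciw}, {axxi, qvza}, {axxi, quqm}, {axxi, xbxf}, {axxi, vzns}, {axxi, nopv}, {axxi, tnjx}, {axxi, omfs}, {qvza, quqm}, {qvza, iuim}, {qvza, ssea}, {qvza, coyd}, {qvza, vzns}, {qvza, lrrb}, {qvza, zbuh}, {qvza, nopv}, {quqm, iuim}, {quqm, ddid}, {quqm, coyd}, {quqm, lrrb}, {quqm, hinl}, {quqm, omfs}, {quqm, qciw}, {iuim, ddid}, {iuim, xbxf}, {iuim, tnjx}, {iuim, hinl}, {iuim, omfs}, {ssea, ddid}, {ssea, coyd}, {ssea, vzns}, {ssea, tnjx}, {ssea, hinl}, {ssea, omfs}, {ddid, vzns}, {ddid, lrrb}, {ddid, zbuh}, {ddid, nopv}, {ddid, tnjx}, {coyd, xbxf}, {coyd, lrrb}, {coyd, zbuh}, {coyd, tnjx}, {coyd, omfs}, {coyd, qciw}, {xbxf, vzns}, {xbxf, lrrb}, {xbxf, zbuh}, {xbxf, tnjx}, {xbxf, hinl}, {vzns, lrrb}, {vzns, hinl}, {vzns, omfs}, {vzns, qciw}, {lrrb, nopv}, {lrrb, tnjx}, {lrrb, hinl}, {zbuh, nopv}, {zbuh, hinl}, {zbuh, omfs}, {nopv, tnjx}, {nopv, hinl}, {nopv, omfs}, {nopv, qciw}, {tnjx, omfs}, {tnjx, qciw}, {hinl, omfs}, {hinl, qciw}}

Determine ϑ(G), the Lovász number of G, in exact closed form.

deg(vzns) = 15; N(vzns) = {gbyj, vnfs, kwdy, fzft, ihzd, ntam, axxi, qvza, ssea, ddid, xbxf, lrrb, hinl, omfs, qciw}.
Vertex fztn has 15 neighbors: gbyj, vnfs, zntw, fiwn, fzft, ihzd, bwtu, qvza, iuim, ssea, xbxf, lrrb, nopv, omfs, qciw.
N(lrrb) = {kwdy, fztn, fiwn, ihzd, bwtu, pzii, qvza, quqm, ddid, coyd, xbxf, vzns, nopv, tnjx, hinl}, |N(lrrb)| = 15.
N(tnjx) = {gbyj, kwdy, zntw, bwtu, ntam, axxi, iuim, ssea, ddid, coyd, xbxf, lrrb, nopv, omfs, qciw}, |N(tnjx)| = 15.
G on 28 vertices is 15-regular; Kneser K(8,2) on C(8,2)=28 vertices.
Distinct eigenvalues (to 5 d.p.): [15.0, 1.0, -5.0].
−28·(-5) / ((15)−(-5)) = 7 = ϑ(G).
Numerically 7.00000000.

7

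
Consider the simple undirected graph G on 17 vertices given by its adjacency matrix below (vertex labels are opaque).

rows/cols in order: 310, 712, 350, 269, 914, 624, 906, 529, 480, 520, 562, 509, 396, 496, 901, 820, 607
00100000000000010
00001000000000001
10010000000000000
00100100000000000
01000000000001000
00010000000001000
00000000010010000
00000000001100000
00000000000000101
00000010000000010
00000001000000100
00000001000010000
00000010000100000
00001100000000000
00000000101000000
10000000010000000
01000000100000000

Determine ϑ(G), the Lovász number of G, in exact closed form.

17*cos(pi/17)/(cos(pi/17) + 1)

N(562) = {529, 901}, |N(562)| = 2.
deg(520) = 2; N(520) = {906, 820}.
Vertex 914 has 2 neighbors: 712, 496.
deg(820) = 2; N(820) = {310, 520}.
2-regular, N=17; the odd cycle C_{17}.
A has 9 distinct eigenvalues ≈ [2.0, 1.86494, 1.47802, 0.89148, 0.18454, -0.54733, -1.20527, -1.70043, -1.96595].
With N=17: ϑ(G) = 17·(-(-1)*2*cos(pi/17))/(2−(-2*cos(pi/17))) = 17*cos(pi/17)/(cos(pi/17) + 1).
= 8.4270143… (decimal).
8 ≤ 17*cos(pi/17)/(cos(pi/17) + 1) ≤ 9: both strict.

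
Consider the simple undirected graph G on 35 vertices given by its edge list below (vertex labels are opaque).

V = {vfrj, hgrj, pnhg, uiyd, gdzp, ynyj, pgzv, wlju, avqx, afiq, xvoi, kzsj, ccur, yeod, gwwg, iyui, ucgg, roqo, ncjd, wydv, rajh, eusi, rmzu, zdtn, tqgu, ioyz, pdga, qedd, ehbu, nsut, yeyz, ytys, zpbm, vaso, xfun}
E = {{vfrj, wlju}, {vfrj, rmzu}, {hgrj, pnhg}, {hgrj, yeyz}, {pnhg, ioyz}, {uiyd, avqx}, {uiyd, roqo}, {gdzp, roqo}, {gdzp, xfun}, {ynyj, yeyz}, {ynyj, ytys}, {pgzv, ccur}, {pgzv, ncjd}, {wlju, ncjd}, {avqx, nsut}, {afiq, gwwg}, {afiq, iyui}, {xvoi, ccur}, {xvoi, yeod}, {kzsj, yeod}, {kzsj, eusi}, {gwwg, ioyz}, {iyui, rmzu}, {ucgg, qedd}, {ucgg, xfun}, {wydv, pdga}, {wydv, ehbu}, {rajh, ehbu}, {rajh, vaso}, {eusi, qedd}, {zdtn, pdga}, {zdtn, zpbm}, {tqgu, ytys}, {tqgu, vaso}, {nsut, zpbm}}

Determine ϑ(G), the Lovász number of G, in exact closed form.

35*cos(pi/35)/(cos(pi/35) + 1)

N(wydv) = {pdga, ehbu}, |N(wydv)| = 2.
Vertex eusi has 2 neighbors: kzsj, qedd.
Vertex iyui has 2 neighbors: afiq, rmzu.
N(kzsj) = {yeod, eusi}, |N(kzsj)| = 2.
Every vertex has degree 2 (N=35); a single 35-cycle (edge-transitive).
A has 18 distinct eigenvalues ≈ [2.0, 1.9679, 1.8725, 1.7169, 1.5061, 1.247, 0.9477, 0.618, 0.2685, -0.0897, -0.445, -0.7861, -1.1018, -1.3821, -1.618, -1.8019, -1.9279, -1.9919].
Lovász: ϑ = −35(-2*cos(pi/35))/(2+-(-1)*2*cos(pi/35)) = 35*cos(pi/35)/(cos(pi/35) + 1).
= 17.4647… (decimal).
Check 17 ≤ 35*cos(pi/35)/(cos(pi/35) + 1) ≤ 18: both strict.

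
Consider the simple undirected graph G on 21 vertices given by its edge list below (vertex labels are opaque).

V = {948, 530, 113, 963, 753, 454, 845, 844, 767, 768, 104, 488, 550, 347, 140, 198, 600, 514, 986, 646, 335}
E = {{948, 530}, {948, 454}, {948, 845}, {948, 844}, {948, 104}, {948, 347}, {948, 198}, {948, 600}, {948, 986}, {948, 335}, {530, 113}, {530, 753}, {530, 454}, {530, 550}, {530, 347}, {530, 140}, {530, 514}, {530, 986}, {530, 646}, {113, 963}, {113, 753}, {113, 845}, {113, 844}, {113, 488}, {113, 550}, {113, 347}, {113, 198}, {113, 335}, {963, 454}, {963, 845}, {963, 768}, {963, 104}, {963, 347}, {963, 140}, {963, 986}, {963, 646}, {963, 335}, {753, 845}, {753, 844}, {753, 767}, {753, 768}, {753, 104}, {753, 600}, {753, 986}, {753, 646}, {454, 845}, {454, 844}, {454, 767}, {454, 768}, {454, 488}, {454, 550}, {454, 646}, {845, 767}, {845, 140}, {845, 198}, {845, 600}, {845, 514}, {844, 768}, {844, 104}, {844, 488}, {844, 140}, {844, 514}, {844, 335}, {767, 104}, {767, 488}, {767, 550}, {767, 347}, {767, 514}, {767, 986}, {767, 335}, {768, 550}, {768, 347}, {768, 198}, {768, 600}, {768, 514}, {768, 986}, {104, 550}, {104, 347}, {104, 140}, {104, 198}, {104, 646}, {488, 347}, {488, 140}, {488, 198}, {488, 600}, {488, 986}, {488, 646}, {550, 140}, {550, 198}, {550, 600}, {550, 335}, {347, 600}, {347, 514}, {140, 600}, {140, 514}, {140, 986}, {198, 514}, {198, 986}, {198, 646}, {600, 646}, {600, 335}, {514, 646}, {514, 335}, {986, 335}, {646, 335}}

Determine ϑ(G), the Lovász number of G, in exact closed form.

6

Vertex 113 has 10 neighbors: 530, 963, 753, 845, 844, 488, 550, 347, 198, 335.
deg(646) = 10; N(646) = {530, 963, 753, 454, 104, 488, 198, 600, 514, 335}.
deg(845) = 10; N(845) = {948, 113, 963, 753, 454, 767, 140, 198, 600, 514}.
Vertex 488 has 10 neighbors: 113, 454, 844, 767, 347, 140, 198, 600, 986, 646.
21-vertex 10-regular graph: Kneser-type, 2-subsets of [7].
The 3 distinct eigenvalues: [10.0, 1.0, -4.0].
ϑ = −N·λ_min/(λ_max−λ_min) = −21·(-4)/(10−(-4)) = 6.
= 6.000000000… (decimal).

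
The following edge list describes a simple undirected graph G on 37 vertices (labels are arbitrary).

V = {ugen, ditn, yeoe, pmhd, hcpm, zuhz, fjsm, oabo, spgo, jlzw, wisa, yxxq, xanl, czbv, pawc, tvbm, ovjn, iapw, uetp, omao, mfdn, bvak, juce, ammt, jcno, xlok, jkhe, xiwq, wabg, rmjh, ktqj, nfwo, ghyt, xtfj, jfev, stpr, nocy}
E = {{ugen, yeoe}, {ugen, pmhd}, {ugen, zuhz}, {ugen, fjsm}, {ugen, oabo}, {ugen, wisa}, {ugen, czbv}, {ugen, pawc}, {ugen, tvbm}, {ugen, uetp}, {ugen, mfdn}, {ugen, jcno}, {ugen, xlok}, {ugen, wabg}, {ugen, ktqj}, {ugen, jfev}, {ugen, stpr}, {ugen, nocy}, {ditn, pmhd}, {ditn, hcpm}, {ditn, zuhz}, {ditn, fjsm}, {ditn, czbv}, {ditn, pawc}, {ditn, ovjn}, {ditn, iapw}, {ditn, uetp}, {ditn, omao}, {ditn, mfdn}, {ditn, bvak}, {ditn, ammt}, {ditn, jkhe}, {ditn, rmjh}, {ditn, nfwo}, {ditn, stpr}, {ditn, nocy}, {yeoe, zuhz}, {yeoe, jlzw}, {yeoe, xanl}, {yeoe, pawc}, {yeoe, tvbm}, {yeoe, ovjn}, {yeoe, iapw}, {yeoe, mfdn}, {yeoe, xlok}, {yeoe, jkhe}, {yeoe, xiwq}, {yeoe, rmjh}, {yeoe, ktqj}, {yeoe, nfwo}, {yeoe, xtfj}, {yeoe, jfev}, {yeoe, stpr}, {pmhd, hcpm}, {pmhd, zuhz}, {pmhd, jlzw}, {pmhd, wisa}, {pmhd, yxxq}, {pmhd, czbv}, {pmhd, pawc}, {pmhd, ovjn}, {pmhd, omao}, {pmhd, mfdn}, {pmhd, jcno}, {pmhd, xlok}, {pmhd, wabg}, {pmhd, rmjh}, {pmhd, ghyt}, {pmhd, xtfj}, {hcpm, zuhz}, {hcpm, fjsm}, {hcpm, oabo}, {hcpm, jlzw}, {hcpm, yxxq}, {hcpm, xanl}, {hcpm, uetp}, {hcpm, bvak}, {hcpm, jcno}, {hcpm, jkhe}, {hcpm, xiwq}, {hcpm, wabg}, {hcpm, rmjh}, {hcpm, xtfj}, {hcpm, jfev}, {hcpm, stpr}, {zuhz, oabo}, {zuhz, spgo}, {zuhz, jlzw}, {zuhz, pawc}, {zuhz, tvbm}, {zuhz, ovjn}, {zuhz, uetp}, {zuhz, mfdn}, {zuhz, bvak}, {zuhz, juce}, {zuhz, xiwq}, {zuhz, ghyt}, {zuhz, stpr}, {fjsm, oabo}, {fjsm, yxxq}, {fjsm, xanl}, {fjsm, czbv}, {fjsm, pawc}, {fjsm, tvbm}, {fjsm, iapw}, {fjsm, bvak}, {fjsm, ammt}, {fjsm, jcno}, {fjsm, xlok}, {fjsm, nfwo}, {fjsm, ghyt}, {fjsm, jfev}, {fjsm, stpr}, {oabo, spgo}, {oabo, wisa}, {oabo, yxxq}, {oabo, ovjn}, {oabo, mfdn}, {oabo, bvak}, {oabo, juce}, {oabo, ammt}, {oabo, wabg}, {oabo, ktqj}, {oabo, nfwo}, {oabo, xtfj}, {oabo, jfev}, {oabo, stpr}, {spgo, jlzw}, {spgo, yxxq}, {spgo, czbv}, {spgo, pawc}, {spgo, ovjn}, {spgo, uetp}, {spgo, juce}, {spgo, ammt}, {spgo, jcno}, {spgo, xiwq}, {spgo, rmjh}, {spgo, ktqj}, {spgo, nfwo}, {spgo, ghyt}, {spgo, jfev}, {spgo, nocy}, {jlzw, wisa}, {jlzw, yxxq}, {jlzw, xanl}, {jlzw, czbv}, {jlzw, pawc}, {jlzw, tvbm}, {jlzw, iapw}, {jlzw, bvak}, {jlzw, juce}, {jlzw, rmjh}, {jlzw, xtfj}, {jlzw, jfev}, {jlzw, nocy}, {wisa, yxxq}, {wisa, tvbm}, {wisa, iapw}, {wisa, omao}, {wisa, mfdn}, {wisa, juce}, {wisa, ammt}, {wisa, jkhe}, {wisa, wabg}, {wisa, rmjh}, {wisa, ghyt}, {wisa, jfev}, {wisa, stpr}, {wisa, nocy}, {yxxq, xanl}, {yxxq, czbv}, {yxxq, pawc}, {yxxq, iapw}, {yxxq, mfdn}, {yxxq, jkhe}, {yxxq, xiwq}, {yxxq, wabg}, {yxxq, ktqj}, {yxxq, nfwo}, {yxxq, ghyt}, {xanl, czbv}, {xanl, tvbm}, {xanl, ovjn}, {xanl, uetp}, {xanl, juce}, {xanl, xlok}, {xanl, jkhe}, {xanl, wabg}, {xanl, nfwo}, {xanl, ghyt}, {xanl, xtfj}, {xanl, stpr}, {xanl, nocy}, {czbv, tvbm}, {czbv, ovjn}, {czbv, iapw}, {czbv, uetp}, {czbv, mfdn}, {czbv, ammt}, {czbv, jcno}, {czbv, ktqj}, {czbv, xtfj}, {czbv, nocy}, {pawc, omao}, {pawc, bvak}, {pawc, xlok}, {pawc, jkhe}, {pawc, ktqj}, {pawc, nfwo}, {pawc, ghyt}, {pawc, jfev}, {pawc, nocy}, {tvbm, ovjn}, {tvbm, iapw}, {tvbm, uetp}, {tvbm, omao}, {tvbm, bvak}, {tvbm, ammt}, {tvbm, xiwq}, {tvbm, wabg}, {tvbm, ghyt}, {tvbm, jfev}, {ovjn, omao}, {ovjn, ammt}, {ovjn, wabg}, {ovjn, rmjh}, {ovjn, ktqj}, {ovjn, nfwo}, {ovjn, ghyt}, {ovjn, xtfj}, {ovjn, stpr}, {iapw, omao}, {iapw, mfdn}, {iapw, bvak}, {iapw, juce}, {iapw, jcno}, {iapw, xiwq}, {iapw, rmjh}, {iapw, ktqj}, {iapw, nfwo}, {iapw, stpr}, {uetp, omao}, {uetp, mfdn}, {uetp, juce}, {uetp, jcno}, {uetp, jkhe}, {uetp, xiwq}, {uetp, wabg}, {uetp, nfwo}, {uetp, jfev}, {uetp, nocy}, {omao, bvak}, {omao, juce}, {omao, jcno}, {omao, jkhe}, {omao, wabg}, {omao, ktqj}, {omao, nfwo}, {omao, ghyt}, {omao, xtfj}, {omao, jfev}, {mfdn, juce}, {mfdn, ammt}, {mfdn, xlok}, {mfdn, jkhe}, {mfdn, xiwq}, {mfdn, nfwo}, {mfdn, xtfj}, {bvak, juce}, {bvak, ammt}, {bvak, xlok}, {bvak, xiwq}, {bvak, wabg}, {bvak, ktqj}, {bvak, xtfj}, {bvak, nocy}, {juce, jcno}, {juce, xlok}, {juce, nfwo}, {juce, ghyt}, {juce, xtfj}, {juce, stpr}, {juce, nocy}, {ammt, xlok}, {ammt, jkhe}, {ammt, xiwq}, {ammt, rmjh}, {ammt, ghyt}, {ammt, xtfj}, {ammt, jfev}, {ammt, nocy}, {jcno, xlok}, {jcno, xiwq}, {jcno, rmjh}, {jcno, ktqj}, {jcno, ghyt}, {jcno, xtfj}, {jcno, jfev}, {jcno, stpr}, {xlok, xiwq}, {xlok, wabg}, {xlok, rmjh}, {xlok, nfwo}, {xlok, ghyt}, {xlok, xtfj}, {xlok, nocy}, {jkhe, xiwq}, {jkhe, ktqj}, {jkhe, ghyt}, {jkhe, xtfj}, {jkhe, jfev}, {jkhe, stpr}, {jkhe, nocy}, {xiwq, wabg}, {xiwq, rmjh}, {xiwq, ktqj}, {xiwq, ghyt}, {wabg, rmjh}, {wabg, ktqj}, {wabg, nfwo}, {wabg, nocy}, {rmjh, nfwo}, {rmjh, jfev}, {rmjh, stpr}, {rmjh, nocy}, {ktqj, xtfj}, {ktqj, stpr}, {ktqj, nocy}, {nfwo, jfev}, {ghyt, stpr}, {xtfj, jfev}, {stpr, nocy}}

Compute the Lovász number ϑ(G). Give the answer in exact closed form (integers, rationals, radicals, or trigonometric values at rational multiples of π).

Vertex iapw has 18 neighbors: ditn, yeoe, fjsm, jlzw, wisa, yxxq, czbv, tvbm, omao, mfdn, bvak, juce, jcno, xiwq, rmjh, ktqj, nfwo, stpr.
Vertex yxxq has 18 neighbors: pmhd, hcpm, fjsm, oabo, spgo, jlzw, wisa, xanl, czbv, pawc, iapw, mfdn, jkhe, xiwq, wabg, ktqj, nfwo, ghyt.
N(xanl) = {yeoe, hcpm, fjsm, jlzw, yxxq, czbv, tvbm, ovjn, uetp, juce, xlok, jkhe, wabg, nfwo, ghyt, xtfj, stpr, nocy}, |N(xanl)| = 18.
N(ghyt) = {pmhd, zuhz, fjsm, spgo, wisa, yxxq, xanl, pawc, tvbm, ovjn, omao, juce, ammt, jcno, xlok, jkhe, xiwq, stpr}, |N(ghyt)| = 18.
Every vertex has degree 18 (N=37); strongly regular (37,18,8,9).
Distinct eigenvalues (to 3 d.p.): [18.0, 2.541, -3.541].
−37·(-sqrt(37)/2 - 1/2) / ((18)−(-sqrt(37)/2 - 1/2)) = sqrt(37) = ϑ(G).
Numerically 6.0827625.

sqrt(37)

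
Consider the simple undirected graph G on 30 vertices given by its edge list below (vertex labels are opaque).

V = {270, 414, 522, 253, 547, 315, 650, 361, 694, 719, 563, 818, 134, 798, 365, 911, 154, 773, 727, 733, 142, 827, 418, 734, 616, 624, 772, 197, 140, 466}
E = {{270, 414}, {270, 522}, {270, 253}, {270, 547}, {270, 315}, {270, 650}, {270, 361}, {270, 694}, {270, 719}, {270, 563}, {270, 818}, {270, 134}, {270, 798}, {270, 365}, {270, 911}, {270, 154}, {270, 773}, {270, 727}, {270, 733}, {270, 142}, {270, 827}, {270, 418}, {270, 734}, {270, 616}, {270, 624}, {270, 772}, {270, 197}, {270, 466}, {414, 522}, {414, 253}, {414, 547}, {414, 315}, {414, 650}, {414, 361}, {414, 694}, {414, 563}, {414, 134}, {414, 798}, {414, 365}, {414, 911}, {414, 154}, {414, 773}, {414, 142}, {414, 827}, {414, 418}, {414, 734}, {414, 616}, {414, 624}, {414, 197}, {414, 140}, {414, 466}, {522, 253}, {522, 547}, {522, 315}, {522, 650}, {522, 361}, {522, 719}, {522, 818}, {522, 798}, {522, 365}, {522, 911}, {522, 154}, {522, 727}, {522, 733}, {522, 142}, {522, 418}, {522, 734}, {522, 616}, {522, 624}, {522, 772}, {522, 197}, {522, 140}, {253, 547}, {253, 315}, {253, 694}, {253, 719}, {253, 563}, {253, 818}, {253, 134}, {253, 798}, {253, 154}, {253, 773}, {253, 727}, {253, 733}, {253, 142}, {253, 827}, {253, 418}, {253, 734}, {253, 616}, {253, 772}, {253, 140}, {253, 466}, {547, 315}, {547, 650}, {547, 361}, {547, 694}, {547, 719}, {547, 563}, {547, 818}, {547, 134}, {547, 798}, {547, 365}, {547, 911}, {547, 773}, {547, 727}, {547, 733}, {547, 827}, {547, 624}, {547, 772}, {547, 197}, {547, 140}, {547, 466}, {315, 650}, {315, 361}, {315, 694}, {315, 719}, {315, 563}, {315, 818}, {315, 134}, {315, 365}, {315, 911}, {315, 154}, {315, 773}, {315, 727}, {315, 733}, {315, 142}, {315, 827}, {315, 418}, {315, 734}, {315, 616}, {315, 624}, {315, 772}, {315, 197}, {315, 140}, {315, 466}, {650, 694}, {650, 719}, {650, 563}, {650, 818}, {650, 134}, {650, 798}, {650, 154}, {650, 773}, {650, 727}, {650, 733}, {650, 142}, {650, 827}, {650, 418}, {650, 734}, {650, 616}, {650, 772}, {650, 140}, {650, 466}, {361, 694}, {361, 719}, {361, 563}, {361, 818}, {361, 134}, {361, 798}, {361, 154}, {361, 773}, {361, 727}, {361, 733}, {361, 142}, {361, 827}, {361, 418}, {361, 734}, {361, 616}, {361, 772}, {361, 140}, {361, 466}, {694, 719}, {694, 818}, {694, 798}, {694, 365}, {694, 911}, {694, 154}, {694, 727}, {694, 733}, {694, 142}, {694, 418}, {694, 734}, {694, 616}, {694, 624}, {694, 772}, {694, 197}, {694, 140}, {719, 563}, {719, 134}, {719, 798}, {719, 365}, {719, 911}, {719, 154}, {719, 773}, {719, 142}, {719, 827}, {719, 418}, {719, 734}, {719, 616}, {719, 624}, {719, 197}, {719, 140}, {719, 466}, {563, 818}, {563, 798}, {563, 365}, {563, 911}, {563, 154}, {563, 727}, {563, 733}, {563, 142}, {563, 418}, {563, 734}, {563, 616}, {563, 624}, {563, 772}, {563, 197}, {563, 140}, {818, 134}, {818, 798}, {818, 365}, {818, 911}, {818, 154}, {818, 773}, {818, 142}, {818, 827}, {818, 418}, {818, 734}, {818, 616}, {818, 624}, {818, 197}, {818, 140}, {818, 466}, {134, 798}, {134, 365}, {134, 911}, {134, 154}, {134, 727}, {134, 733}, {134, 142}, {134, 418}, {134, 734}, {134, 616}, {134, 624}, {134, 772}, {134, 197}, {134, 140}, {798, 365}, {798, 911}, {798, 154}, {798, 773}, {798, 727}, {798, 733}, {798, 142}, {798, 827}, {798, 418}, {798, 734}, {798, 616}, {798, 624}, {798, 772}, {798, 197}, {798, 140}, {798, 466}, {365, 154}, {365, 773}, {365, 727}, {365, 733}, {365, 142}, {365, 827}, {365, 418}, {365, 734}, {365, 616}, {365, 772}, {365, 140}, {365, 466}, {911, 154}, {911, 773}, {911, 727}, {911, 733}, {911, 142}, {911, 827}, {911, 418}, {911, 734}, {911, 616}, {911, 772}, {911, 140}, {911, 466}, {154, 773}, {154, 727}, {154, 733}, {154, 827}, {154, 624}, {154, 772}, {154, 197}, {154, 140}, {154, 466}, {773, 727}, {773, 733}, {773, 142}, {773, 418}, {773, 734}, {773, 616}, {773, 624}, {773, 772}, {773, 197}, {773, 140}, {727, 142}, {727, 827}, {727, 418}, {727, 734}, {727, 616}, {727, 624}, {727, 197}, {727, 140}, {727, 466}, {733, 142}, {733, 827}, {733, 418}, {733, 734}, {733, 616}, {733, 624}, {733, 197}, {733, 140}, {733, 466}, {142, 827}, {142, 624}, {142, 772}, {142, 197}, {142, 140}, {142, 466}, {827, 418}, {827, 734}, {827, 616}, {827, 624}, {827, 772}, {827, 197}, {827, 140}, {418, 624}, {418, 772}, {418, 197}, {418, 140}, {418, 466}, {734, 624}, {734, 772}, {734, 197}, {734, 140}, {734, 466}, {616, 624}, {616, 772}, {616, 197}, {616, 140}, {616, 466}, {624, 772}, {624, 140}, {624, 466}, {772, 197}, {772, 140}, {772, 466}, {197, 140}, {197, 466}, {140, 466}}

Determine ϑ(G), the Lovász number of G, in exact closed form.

7

Vertex 154 has 24 neighbors: 270, 414, 522, 253, 315, 650, 361, 694, 719, 563, 818, 134, 798, 365, 911, 773, 727, 733, 827, 624, 772, 197, 140, 466.
Vertex 911 has 23 neighbors: 270, 414, 522, 547, 315, 694, 719, 563, 818, 134, 798, 154, 773, 727, 733, 142, 827, 418, 734, 616, 772, 140, 466.
deg(827) = 23; N(827) = {270, 414, 253, 547, 315, 650, 361, 719, 818, 798, 365, 911, 154, 727, 733, 142, 418, 734, 616, 624, 772, 197, 140}.
deg(315) = 28; N(315) = {270, 414, 522, 253, 547, 650, 361, 694, 719, 563, 818, 134, 365, 911, 154, 773, 727, 733, 142, 827, 418, 734, 616, 624, 772, 197, 140, 466}.
K_{7,7,6,6,2,2} (perfect); ϑ(G) = α(G) = max{7,7,6,6,2,2} = 7.
= 7.0000000… (decimal).
Lovász sandwich 7 ≤ 7 ≤ 7: collapsed.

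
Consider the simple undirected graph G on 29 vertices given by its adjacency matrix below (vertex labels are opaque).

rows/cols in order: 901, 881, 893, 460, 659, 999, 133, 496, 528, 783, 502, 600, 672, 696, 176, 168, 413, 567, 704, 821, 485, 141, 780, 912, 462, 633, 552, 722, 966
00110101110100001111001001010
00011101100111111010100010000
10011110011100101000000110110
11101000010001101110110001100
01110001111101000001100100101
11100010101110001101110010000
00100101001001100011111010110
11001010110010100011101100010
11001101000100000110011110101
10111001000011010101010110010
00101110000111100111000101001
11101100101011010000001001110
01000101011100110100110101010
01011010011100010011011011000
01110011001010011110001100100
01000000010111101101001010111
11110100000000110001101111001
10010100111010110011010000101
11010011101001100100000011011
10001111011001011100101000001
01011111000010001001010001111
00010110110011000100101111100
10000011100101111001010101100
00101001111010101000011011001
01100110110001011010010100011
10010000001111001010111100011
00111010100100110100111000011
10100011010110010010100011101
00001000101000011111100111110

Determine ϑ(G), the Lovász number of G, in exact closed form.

sqrt(29)

N(528) = {901, 881, 659, 999, 496, 600, 567, 704, 141, 780, 912, 462, 552, 966}, |N(528)| = 14.
Vertex 496 has 14 neighbors: 901, 881, 659, 133, 528, 783, 672, 176, 704, 821, 485, 780, 912, 722.
deg(502) = 14; N(502) = {893, 659, 999, 133, 600, 672, 696, 176, 567, 704, 821, 912, 633, 966}.
deg(999) = 14; N(999) = {901, 881, 893, 133, 528, 502, 600, 672, 413, 567, 821, 485, 141, 462}.
Regular of degree 14 on 29 vertices: SR(29,14,6,7) — a Paley graph.
The 3 distinct eigenvalues: [14.0, 2.193, -3.193].
Lovász: ϑ = −29(-sqrt(29)/2 - 1/2)/(14+-(-sqrt(29)/2 - 1/2)) = sqrt(29).
Numerically 5.38516.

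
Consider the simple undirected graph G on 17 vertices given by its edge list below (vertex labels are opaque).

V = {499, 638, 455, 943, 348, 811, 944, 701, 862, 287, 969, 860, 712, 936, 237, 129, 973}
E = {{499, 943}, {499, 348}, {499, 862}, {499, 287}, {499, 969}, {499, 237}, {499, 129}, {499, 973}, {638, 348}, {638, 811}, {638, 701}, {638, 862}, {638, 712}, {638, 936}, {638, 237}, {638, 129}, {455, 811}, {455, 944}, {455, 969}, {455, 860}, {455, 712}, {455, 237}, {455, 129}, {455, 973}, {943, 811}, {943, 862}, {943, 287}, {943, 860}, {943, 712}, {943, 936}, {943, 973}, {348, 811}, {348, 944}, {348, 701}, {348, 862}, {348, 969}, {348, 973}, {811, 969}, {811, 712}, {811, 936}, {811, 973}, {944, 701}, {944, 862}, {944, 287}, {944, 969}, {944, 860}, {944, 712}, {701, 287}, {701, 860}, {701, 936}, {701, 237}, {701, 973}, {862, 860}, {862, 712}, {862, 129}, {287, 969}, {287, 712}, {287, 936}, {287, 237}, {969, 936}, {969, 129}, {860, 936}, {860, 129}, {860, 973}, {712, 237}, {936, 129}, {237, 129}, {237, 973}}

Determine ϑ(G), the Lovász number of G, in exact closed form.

N(129) = {499, 638, 455, 862, 969, 860, 936, 237}, |N(129)| = 8.
N(969) = {499, 455, 348, 811, 944, 287, 936, 129}, |N(969)| = 8.
Vertex 348 has 8 neighbors: 499, 638, 811, 944, 701, 862, 969, 973.
deg(455) = 8; N(455) = {811, 944, 969, 860, 712, 237, 129, 973}.
Regular of degree 8 on 17 vertices: strongly regular (17,8,3,4).
A has 3 distinct eigenvalues ≈ [8.0, 1.562, -2.562].
ϑ = −N·λ_min/(λ_max−λ_min) = −17·(-sqrt(17)/2 - 1/2)/(8−(-sqrt(17)/2 - 1/2)) = sqrt(17).
ϑ(G) ≈ 4.123106.

sqrt(17)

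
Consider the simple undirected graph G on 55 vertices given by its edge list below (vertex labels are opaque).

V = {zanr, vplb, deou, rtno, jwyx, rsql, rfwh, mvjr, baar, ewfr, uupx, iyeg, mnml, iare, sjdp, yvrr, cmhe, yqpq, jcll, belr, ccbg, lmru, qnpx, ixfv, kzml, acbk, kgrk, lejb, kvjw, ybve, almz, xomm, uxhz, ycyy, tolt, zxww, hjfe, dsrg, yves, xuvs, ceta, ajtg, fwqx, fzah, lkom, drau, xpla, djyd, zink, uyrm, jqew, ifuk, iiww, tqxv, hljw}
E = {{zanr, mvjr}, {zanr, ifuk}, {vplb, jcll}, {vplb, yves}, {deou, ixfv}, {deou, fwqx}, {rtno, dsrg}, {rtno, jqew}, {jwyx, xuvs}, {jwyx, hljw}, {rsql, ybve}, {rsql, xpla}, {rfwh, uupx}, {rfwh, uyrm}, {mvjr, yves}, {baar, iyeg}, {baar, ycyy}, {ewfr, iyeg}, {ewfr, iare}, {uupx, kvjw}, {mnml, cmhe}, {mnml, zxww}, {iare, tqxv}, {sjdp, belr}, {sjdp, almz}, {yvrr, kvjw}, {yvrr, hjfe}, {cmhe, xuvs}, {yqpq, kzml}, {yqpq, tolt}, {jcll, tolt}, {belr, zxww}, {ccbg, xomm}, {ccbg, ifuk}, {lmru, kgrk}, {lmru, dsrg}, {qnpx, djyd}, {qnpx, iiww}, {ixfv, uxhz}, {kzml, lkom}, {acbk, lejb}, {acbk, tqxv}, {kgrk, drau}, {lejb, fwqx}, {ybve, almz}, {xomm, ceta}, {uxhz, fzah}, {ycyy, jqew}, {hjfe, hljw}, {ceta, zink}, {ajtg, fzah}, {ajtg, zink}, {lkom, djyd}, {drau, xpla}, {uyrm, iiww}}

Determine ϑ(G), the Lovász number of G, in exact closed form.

55*cos(pi/55)/(cos(pi/55) + 1)

N(uyrm) = {rfwh, iiww}, |N(uyrm)| = 2.
Vertex djyd has 2 neighbors: qnpx, lkom.
deg(uupx) = 2; N(uupx) = {rfwh, kvjw}.
N(yvrr) = {kvjw, hjfe}, |N(yvrr)| = 2.
55-vertex 2-regular graph: connected 2-regular on 55 ⇒ C_{55}.
A has 28 distinct eigenvalues ≈ [2.0, 1.986963, 1.948024, 1.883689, 1.794797, 1.682507, 1.548283, 1.393875, 1.221296, 1.032795, 0.83083, 0.618034, 0.397181, 0.17115, -0.057112, -0.28463, -0.508437, -0.725615, -0.933335, -1.128886, -1.309721, -1.473482, -1.618034, -1.741492, -1.842247, -1.918986, -1.970708, -1.996738].
Lovász: ϑ = −55(-2*cos(pi/55))/(2+-(-1)*2*cos(pi/55)) = 55*cos(pi/55)/(cos(pi/55) + 1).
Numerically 27.477557.
Sandwich: α(G)=27 ≤ ϑ(G)=55*cos(pi/55)/(cos(pi/55) + 1) ≤ χ(Ḡ)=28 (both strict).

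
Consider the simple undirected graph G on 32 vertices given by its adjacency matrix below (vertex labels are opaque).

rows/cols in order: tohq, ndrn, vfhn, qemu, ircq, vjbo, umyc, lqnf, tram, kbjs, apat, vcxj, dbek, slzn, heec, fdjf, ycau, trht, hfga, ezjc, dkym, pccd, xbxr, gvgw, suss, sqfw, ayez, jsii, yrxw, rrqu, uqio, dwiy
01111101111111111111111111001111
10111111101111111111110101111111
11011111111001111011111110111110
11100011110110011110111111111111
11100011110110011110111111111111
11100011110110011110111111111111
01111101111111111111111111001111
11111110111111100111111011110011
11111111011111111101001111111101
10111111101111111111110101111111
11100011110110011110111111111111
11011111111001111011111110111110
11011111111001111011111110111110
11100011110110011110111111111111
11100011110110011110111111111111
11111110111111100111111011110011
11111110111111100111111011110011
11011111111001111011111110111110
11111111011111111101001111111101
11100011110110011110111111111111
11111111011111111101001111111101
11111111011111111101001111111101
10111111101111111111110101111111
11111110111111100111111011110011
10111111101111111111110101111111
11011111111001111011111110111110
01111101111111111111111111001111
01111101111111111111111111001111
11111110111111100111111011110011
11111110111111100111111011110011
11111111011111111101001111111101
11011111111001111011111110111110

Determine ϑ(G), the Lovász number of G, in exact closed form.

7

deg(slzn) = 25; N(slzn) = {tohq, ndrn, vfhn, umyc, lqnf, tram, kbjs, vcxj, dbek, fdjf, ycau, trht, hfga, dkym, pccd, xbxr, gvgw, suss, sqfw, ayez, jsii, yrxw, rrqu, uqio, dwiy}.
N(uqio) = {tohq, ndrn, vfhn, qemu, ircq, vjbo, umyc, lqnf, kbjs, apat, vcxj, dbek, slzn, heec, fdjf, ycau, trht, ezjc, xbxr, gvgw, suss, sqfw, ayez, jsii, yrxw, rrqu, dwiy}, |N(uqio)| = 27.
deg(fdjf) = 26; N(fdjf) = {tohq, ndrn, vfhn, qemu, ircq, vjbo, umyc, tram, kbjs, apat, vcxj, dbek, slzn, heec, trht, hfga, ezjc, dkym, pccd, xbxr, suss, sqfw, ayez, jsii, uqio, dwiy}.
N(tohq) = {ndrn, vfhn, qemu, ircq, vjbo, lqnf, tram, kbjs, apat, vcxj, dbek, slzn, heec, fdjf, ycau, trht, hfga, ezjc, dkym, pccd, xbxr, gvgw, suss, sqfw, yrxw, rrqu, uqio, dwiy}, |N(tohq)| = 28.
G = K_{7,6,6,5,4,4}: α = 7 = χ(Ḡ), so ϑ = 7.
Numerically 7.00000.
α=7, χ(Ḡ)=7; ϑ=7 lies between (collapsed).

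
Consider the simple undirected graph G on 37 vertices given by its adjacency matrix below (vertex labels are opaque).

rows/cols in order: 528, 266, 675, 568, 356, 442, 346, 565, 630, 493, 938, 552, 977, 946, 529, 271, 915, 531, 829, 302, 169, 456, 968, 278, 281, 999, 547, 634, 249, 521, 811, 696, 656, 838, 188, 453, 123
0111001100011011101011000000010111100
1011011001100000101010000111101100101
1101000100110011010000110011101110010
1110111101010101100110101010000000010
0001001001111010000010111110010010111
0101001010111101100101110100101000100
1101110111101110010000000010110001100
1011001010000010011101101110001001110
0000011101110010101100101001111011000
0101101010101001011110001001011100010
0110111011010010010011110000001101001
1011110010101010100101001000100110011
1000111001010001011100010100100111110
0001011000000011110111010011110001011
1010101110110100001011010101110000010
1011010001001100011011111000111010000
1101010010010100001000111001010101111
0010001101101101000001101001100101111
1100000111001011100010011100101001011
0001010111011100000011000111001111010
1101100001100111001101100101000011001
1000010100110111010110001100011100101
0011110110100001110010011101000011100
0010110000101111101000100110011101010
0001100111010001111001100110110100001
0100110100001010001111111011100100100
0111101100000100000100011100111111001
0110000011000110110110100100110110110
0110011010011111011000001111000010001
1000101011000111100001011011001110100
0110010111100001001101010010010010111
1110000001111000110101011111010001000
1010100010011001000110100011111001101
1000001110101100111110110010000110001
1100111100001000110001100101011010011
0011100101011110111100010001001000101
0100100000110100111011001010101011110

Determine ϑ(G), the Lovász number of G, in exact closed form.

N(281) = {568, 356, 565, 630, 493, 552, 271, 915, 531, 829, 456, 968, 999, 547, 249, 521, 696, 123}, |N(281)| = 18.
N(521) = {528, 356, 346, 630, 493, 946, 529, 271, 915, 456, 278, 281, 547, 634, 811, 696, 656, 188}, |N(521)| = 18.
N(188) = {528, 266, 356, 442, 346, 565, 977, 915, 531, 456, 968, 999, 634, 521, 811, 656, 453, 123}, |N(188)| = 18.
N(278) = {675, 356, 442, 938, 977, 946, 529, 271, 915, 829, 968, 999, 547, 521, 811, 696, 838, 453}, |N(278)| = 18.
Every vertex has degree 18 (N=37); SR(37,18,8,9) — a Paley graph.
The 3 distinct eigenvalues: [18.0, 2.5414, -3.5414].
ϑ = −N·λ_min/(λ_max−λ_min) = −37·(-sqrt(37)/2 - 1/2)/(18−(-sqrt(37)/2 - 1/2)) = sqrt(37).
= 6.082763… (decimal).

sqrt(37)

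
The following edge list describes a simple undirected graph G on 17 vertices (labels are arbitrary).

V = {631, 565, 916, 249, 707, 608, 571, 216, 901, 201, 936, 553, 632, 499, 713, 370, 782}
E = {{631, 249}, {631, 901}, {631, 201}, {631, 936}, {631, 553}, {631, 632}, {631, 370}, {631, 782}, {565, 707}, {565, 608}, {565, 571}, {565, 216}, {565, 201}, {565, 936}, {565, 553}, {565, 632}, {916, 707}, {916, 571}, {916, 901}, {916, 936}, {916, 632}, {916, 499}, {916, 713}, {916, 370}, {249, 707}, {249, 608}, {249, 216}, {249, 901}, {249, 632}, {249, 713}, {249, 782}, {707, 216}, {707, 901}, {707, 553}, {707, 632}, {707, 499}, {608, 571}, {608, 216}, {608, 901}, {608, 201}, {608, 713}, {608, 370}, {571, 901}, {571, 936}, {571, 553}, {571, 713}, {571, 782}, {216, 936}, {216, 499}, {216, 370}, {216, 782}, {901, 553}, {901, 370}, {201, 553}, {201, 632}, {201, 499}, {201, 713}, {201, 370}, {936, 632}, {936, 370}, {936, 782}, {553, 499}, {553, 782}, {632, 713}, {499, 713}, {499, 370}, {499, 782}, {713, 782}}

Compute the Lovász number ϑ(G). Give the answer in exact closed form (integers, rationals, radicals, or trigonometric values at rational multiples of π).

deg(707) = 8; N(707) = {565, 916, 249, 216, 901, 553, 632, 499}.
N(201) = {631, 565, 608, 553, 632, 499, 713, 370}, |N(201)| = 8.
N(249) = {631, 707, 608, 216, 901, 632, 713, 782}, |N(249)| = 8.
deg(216) = 8; N(216) = {565, 249, 707, 608, 936, 499, 370, 782}.
deg(v) = 8 for all v (|V|=17); strongly regular (17,8,3,4).
spec(A) ≈ [8.0, 1.562, -2.562] (distinct, 3 d.p.).
Lovász (edge-transitive): ϑ = −17·(-sqrt(17)/2 - 1/2)/((8)−(-sqrt(17)/2 - 1/2)) = sqrt(17).
Numerically 4.12311.

sqrt(17)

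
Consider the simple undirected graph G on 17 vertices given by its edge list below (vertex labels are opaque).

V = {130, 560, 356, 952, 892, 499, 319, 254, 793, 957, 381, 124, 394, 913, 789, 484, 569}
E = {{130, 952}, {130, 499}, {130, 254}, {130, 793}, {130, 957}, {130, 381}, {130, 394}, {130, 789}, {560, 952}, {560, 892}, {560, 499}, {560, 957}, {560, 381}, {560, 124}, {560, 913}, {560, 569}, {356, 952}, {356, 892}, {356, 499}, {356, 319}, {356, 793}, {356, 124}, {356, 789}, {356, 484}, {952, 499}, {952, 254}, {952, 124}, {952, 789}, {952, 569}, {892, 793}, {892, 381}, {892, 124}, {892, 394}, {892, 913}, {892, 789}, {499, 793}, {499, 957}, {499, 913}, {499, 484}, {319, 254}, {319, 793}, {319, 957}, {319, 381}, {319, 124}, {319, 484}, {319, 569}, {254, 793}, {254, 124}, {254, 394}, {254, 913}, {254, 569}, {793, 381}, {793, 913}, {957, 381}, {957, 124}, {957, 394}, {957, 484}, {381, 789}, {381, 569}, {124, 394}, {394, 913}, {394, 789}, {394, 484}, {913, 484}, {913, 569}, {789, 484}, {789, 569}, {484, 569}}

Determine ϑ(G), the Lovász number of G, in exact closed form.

N(319) = {356, 254, 793, 957, 381, 124, 484, 569}, |N(319)| = 8.
deg(499) = 8; N(499) = {130, 560, 356, 952, 793, 957, 913, 484}.
Vertex 793 has 8 neighbors: 130, 356, 892, 499, 319, 254, 381, 913.
N(913) = {560, 892, 499, 254, 793, 394, 484, 569}, |N(913)| = 8.
deg(v) = 8 for all v (|V|=17); SR(17,8,3,4) — a Paley graph.
Distinct eigenvalues (to 5 d.p.): [8.0, 1.56155, -2.56155].
λ_max=8, λ_min=-sqrt(17)/2 - 1/2; ϑ = −17·λ_min/(λ_max−λ_min) = sqrt(17).
= 4.12311… (decimal).

sqrt(17)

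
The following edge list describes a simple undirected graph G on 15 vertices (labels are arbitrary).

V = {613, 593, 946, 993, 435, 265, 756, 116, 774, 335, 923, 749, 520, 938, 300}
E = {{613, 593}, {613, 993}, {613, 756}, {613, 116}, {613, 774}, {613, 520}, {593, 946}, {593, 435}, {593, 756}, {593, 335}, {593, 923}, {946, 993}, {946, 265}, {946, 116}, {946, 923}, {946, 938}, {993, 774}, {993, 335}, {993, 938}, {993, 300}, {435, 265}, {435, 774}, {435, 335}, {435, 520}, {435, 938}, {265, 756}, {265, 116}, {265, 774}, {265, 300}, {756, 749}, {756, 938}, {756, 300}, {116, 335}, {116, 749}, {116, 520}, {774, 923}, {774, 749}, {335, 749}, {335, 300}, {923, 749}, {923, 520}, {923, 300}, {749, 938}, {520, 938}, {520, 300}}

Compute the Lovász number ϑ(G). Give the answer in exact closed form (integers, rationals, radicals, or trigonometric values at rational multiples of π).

5

N(923) = {593, 946, 774, 749, 520, 300}, |N(923)| = 6.
N(265) = {946, 435, 756, 116, 774, 300}, |N(265)| = 6.
N(593) = {613, 946, 435, 756, 335, 923}, |N(593)| = 6.
N(335) = {593, 993, 435, 116, 749, 300}, |N(335)| = 6.
6-regular, N=15; Kneser K(6,2) on C(6,2)=15 vertices.
The 3 distinct eigenvalues: [6.0, 1.0, -3.0].
With N=15: ϑ(G) = 15·(-1*(-3))/(6−(-3)) = 5.
Numerically 5.00000.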